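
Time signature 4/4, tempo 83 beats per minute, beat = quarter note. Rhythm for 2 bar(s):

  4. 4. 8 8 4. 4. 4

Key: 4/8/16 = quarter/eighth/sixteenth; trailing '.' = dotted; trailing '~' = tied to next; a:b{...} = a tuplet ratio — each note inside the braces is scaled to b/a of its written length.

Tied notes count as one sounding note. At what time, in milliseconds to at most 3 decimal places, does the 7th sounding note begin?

1. 0.0ms @ 0 + 1084.337ms (3/2)
2. 1084.337ms @ 3/2 + 1084.337ms (3/2)
3. 2168.675ms @ 3 + 361.446ms (1/2)
4. 2530.12ms @ 7/2 + 361.446ms (1/2)
5. 2891.566ms @ 4 + 1084.337ms (3/2)
6. 3975.904ms @ 11/2 + 1084.337ms (3/2)
7. 5060.241ms @ 7 + 722.892ms (1)

note 7 onset = 7b = 5060.241ms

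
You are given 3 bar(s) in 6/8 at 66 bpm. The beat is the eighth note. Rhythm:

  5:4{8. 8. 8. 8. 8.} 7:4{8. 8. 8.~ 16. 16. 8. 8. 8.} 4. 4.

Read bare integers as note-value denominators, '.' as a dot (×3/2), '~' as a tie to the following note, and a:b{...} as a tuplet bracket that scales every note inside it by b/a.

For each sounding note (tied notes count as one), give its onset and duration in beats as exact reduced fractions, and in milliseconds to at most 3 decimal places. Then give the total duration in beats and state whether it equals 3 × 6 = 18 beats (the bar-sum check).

1) 0.0ms=0b +1090.909ms=6/5b
2) 1090.909ms=6/5b +1090.909ms=6/5b
3) 2181.818ms=12/5b +1090.909ms=6/5b
4) 3272.727ms=18/5b +1090.909ms=6/5b
5) 4363.636ms=24/5b +1090.909ms=6/5b
6) 5454.545ms=6b +779.221ms=6/7b
7) 6233.766ms=48/7b +779.221ms=6/7b
8) 7012.987ms=54/7b +1168.831ms=9/7b
9) 8181.818ms=9b +389.61ms=3/7b
10) 8571.429ms=66/7b +779.221ms=6/7b
11) 9350.649ms=72/7b +779.221ms=6/7b
12) 10129.87ms=78/7b +779.221ms=6/7b
13) 10909.091ms=12b +2727.273ms=3b
14) 13636.364ms=15b +2727.273ms=3b
Σ=18b of 18 (66bpm 6/8) — PASS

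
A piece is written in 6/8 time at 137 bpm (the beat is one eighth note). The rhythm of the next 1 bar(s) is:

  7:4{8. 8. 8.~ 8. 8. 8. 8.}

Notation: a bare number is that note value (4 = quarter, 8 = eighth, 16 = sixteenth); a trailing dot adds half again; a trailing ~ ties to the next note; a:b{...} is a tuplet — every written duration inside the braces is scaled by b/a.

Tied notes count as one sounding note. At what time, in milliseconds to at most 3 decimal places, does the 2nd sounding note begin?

note 2 onset = 6/7b = 375.391ms

1. 0.0ms @ 0 + 375.391ms (6/7)
2. 375.391ms @ 6/7 + 375.391ms (6/7)
3. 750.782ms @ 12/7 + 750.782ms (12/7)
4. 1501.564ms @ 24/7 + 375.391ms (6/7)
5. 1876.955ms @ 30/7 + 375.391ms (6/7)
6. 2252.346ms @ 36/7 + 375.391ms (6/7)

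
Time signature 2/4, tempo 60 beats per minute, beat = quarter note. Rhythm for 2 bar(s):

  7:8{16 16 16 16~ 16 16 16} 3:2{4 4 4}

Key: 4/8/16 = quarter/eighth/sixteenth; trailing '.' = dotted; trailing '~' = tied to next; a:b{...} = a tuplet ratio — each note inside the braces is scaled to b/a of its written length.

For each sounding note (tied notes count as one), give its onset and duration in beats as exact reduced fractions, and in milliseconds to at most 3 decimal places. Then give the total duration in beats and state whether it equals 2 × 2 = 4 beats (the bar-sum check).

1) 0.0ms=0b +285.714ms=2/7b
2) 285.714ms=2/7b +285.714ms=2/7b
3) 571.429ms=4/7b +285.714ms=2/7b
4) 857.143ms=6/7b +571.429ms=4/7b
5) 1428.571ms=10/7b +285.714ms=2/7b
6) 1714.286ms=12/7b +285.714ms=2/7b
7) 2000.0ms=2b +666.667ms=2/3b
8) 2666.667ms=8/3b +666.667ms=2/3b
9) 3333.333ms=10/3b +666.667ms=2/3b
Σ=4b of 4 (60bpm 2/4) — PASS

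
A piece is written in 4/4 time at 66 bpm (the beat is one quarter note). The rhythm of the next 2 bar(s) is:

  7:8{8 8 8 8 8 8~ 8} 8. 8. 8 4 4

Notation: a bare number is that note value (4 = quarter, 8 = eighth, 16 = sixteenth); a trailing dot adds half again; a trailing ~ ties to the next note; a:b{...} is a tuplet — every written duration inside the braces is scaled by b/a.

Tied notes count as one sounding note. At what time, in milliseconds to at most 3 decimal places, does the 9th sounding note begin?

note 9 onset = 11/2b = 5000.0ms

1. 0.0ms @ 0 + 519.481ms (4/7)
2. 519.481ms @ 4/7 + 519.481ms (4/7)
3. 1038.961ms @ 8/7 + 519.481ms (4/7)
4. 1558.442ms @ 12/7 + 519.481ms (4/7)
5. 2077.922ms @ 16/7 + 519.481ms (4/7)
6. 2597.403ms @ 20/7 + 1038.961ms (8/7)
7. 3636.364ms @ 4 + 681.818ms (3/4)
8. 4318.182ms @ 19/4 + 681.818ms (3/4)
9. 5000.0ms @ 11/2 + 454.545ms (1/2)
10. 5454.545ms @ 6 + 909.091ms (1)
11. 6363.636ms @ 7 + 909.091ms (1)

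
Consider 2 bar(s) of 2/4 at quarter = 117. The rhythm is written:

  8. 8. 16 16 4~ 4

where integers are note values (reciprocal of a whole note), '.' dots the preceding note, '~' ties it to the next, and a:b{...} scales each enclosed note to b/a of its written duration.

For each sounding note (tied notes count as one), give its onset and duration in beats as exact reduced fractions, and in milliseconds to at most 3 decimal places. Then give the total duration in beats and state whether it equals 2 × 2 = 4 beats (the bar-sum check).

1) 0.0ms=0b +384.615ms=3/4b
2) 384.615ms=3/4b +384.615ms=3/4b
3) 769.231ms=3/2b +128.205ms=1/4b
4) 897.436ms=7/4b +128.205ms=1/4b
5) 1025.641ms=2b +1025.641ms=2b
Σ=4b of 4 (117bpm 2/4) — PASS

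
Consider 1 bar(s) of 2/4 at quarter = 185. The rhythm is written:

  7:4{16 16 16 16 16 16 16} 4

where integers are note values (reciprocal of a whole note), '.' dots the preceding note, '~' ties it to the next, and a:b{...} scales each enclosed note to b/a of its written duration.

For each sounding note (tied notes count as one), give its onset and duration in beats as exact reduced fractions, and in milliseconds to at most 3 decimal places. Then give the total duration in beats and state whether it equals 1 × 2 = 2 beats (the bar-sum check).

1) 0.0ms=0b +46.332ms=1/7b
2) 46.332ms=1/7b +46.332ms=1/7b
3) 92.664ms=2/7b +46.332ms=1/7b
4) 138.996ms=3/7b +46.332ms=1/7b
5) 185.328ms=4/7b +46.332ms=1/7b
6) 231.66ms=5/7b +46.332ms=1/7b
7) 277.992ms=6/7b +46.332ms=1/7b
8) 324.324ms=1b +324.324ms=1b
Σ=2b of 2 (185bpm 2/4) — PASS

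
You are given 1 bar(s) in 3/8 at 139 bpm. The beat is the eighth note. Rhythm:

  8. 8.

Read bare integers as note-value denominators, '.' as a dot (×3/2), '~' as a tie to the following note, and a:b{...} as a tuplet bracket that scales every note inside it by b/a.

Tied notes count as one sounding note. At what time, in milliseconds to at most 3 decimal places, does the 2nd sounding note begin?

note 2 onset = 3/2b = 647.482ms

1. 0.0ms @ 0 + 647.482ms (3/2)
2. 647.482ms @ 3/2 + 647.482ms (3/2)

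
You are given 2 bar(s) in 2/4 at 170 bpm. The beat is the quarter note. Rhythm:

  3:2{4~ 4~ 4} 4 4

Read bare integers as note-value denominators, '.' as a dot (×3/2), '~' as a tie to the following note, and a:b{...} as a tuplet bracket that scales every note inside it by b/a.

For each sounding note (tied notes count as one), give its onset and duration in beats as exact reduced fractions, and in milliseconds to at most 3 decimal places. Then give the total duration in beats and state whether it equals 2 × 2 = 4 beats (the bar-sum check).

1) 0.0ms=0b +705.882ms=2b
2) 705.882ms=2b +352.941ms=1b
3) 1058.824ms=3b +352.941ms=1b
Σ=4b of 4 (170bpm 2/4) — PASS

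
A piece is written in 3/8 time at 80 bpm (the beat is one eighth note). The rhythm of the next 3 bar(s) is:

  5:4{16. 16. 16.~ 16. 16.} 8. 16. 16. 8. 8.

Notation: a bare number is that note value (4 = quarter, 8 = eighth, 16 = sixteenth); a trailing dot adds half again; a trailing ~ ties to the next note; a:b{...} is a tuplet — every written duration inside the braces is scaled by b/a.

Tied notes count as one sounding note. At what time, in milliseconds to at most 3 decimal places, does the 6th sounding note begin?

1. 0.0ms @ 0 + 450.0ms (3/5)
2. 450.0ms @ 3/5 + 450.0ms (3/5)
3. 900.0ms @ 6/5 + 900.0ms (6/5)
4. 1800.0ms @ 12/5 + 450.0ms (3/5)
5. 2250.0ms @ 3 + 1125.0ms (3/2)
6. 3375.0ms @ 9/2 + 562.5ms (3/4)
7. 3937.5ms @ 21/4 + 562.5ms (3/4)
8. 4500.0ms @ 6 + 1125.0ms (3/2)
9. 5625.0ms @ 15/2 + 1125.0ms (3/2)

note 6 onset = 9/2b = 3375.0ms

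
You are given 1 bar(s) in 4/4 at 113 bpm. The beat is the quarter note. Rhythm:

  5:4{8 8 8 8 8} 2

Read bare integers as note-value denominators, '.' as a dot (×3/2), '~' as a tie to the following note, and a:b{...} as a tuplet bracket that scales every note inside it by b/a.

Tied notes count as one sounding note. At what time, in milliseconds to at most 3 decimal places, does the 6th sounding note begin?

note 6 onset = 2b = 1061.947ms

1. 0.0ms @ 0 + 212.389ms (2/5)
2. 212.389ms @ 2/5 + 212.389ms (2/5)
3. 424.779ms @ 4/5 + 212.389ms (2/5)
4. 637.168ms @ 6/5 + 212.389ms (2/5)
5. 849.558ms @ 8/5 + 212.389ms (2/5)
6. 1061.947ms @ 2 + 1061.947ms (2)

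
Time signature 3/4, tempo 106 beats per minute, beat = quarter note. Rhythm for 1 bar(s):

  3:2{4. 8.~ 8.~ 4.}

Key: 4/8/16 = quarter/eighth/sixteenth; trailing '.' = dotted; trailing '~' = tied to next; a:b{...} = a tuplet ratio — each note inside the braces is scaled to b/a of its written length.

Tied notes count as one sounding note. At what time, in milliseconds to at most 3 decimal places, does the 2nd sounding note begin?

1. 0.0ms @ 0 + 566.038ms (1)
2. 566.038ms @ 1 + 1132.075ms (2)

note 2 onset = 1b = 566.038ms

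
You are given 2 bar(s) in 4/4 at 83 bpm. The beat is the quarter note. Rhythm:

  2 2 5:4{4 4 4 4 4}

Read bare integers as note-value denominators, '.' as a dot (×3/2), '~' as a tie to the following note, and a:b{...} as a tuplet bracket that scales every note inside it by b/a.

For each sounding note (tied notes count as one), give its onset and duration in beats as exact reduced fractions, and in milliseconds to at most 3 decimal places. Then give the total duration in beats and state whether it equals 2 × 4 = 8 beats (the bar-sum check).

1) 0.0ms=0b +1445.783ms=2b
2) 1445.783ms=2b +1445.783ms=2b
3) 2891.566ms=4b +578.313ms=4/5b
4) 3469.88ms=24/5b +578.313ms=4/5b
5) 4048.193ms=28/5b +578.313ms=4/5b
6) 4626.506ms=32/5b +578.313ms=4/5b
7) 5204.819ms=36/5b +578.313ms=4/5b
Σ=8b of 8 (83bpm 4/4) — PASS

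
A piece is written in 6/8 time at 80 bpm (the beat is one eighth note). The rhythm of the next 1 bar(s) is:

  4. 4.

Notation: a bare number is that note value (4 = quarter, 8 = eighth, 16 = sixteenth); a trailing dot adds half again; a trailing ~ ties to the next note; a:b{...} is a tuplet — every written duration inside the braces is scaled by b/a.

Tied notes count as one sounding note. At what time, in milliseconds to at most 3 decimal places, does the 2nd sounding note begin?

note 2 onset = 3b = 2250.0ms

1. 0.0ms @ 0 + 2250.0ms (3)
2. 2250.0ms @ 3 + 2250.0ms (3)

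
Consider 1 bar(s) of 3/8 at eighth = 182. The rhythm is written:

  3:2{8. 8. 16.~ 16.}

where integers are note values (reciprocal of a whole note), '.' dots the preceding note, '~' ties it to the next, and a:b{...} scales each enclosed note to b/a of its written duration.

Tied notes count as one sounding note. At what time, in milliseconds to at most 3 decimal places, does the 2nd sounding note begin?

note 2 onset = 1b = 329.67ms

1. 0.0ms @ 0 + 329.67ms (1)
2. 329.67ms @ 1 + 329.67ms (1)
3. 659.341ms @ 2 + 329.67ms (1)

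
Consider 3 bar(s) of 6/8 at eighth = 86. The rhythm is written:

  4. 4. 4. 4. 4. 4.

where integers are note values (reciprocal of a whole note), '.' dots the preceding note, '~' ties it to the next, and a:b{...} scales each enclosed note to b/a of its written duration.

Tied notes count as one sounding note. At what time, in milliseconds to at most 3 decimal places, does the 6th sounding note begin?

note 6 onset = 15b = 10465.116ms

1. 0.0ms @ 0 + 2093.023ms (3)
2. 2093.023ms @ 3 + 2093.023ms (3)
3. 4186.047ms @ 6 + 2093.023ms (3)
4. 6279.07ms @ 9 + 2093.023ms (3)
5. 8372.093ms @ 12 + 2093.023ms (3)
6. 10465.116ms @ 15 + 2093.023ms (3)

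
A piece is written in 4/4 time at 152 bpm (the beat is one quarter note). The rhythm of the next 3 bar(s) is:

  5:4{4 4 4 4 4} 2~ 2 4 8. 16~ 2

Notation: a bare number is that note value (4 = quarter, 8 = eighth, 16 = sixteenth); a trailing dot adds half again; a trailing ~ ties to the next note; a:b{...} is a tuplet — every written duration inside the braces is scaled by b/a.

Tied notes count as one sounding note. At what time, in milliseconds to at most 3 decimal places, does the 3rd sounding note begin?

1. 0.0ms @ 0 + 315.789ms (4/5)
2. 315.789ms @ 4/5 + 315.789ms (4/5)
3. 631.579ms @ 8/5 + 315.789ms (4/5)
4. 947.368ms @ 12/5 + 315.789ms (4/5)
5. 1263.158ms @ 16/5 + 315.789ms (4/5)
6. 1578.947ms @ 4 + 1578.947ms (4)
7. 3157.895ms @ 8 + 394.737ms (1)
8. 3552.632ms @ 9 + 296.053ms (3/4)
9. 3848.684ms @ 39/4 + 888.158ms (9/4)

note 3 onset = 8/5b = 631.579ms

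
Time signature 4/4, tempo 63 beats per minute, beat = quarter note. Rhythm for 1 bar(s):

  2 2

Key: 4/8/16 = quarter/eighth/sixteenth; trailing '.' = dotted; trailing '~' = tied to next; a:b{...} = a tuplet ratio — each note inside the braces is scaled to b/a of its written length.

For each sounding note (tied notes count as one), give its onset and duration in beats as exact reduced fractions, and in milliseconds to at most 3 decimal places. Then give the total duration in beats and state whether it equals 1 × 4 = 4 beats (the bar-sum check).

1) 0.0ms=0b +1904.762ms=2b
2) 1904.762ms=2b +1904.762ms=2b
Σ=4b of 4 (63bpm 4/4) — PASS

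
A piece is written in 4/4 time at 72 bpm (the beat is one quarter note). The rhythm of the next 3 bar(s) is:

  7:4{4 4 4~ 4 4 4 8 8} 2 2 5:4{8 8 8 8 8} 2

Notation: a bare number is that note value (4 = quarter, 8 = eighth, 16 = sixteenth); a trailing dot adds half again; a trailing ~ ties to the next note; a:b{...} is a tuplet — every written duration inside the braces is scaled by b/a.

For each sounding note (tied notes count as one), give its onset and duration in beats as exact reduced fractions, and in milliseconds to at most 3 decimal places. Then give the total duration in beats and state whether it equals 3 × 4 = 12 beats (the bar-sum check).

1) 0.0ms=0b +476.19ms=4/7b
2) 476.19ms=4/7b +476.19ms=4/7b
3) 952.381ms=8/7b +952.381ms=8/7b
4) 1904.762ms=16/7b +476.19ms=4/7b
5) 2380.952ms=20/7b +476.19ms=4/7b
6) 2857.143ms=24/7b +238.095ms=2/7b
7) 3095.238ms=26/7b +238.095ms=2/7b
8) 3333.333ms=4b +1666.667ms=2b
9) 5000.0ms=6b +1666.667ms=2b
10) 6666.667ms=8b +333.333ms=2/5b
11) 7000.0ms=42/5b +333.333ms=2/5b
12) 7333.333ms=44/5b +333.333ms=2/5b
13) 7666.667ms=46/5b +333.333ms=2/5b
14) 8000.0ms=48/5b +333.333ms=2/5b
15) 8333.333ms=10b +1666.667ms=2b
Σ=12b of 12 (72bpm 4/4) — PASS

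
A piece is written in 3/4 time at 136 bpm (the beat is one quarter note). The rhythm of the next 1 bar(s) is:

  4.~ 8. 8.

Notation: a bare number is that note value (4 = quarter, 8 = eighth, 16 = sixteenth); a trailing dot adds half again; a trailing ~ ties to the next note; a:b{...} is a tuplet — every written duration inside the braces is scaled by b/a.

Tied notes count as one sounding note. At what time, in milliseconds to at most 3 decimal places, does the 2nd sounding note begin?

1. 0.0ms @ 0 + 992.647ms (9/4)
2. 992.647ms @ 9/4 + 330.882ms (3/4)

note 2 onset = 9/4b = 992.647ms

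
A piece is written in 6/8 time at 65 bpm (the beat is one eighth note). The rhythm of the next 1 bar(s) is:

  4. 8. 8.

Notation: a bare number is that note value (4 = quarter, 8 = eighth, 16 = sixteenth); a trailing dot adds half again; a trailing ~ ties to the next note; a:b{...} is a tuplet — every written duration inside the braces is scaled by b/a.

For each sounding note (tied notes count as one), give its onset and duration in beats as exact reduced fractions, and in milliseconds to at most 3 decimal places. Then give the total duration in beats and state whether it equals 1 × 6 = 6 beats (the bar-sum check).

1) 0.0ms=0b +2769.231ms=3b
2) 2769.231ms=3b +1384.615ms=3/2b
3) 4153.846ms=9/2b +1384.615ms=3/2b
Σ=6b of 6 (65bpm 6/8) — PASS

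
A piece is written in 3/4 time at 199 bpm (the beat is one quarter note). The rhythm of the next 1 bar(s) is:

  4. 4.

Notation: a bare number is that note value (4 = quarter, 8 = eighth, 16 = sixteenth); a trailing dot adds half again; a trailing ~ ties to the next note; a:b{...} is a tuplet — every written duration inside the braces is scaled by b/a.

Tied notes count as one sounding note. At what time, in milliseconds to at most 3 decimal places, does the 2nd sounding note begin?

1. 0.0ms @ 0 + 452.261ms (3/2)
2. 452.261ms @ 3/2 + 452.261ms (3/2)

note 2 onset = 3/2b = 452.261ms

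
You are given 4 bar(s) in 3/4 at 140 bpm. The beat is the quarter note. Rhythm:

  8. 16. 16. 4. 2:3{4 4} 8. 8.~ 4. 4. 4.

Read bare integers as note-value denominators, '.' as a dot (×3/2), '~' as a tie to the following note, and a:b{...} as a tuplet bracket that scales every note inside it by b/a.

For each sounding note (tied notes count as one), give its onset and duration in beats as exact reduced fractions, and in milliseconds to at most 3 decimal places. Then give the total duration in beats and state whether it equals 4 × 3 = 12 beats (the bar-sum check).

1) 0.0ms=0b +321.429ms=3/4b
2) 321.429ms=3/4b +160.714ms=3/8b
3) 482.143ms=9/8b +160.714ms=3/8b
4) 642.857ms=3/2b +642.857ms=3/2b
5) 1285.714ms=3b +642.857ms=3/2b
6) 1928.571ms=9/2b +642.857ms=3/2b
7) 2571.429ms=6b +321.429ms=3/4b
8) 2892.857ms=27/4b +964.286ms=9/4b
9) 3857.143ms=9b +642.857ms=3/2b
10) 4500.0ms=21/2b +642.857ms=3/2b
Σ=12b of 12 (140bpm 3/4) — PASS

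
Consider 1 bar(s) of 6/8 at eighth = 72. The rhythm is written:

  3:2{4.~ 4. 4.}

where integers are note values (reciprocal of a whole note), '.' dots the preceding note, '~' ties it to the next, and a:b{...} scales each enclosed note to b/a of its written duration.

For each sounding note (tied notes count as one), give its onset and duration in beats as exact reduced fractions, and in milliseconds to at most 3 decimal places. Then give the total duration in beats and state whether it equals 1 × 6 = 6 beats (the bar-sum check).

1) 0.0ms=0b +3333.333ms=4b
2) 3333.333ms=4b +1666.667ms=2b
Σ=6b of 6 (72bpm 6/8) — PASS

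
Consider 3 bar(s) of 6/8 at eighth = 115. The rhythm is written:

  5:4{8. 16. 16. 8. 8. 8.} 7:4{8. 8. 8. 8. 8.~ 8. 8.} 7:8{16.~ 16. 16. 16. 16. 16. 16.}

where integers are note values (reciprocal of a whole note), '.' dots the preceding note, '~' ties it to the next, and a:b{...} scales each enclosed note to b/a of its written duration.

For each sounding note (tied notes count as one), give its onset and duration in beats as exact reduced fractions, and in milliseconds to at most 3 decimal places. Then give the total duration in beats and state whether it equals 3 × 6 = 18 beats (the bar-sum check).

1) 0.0ms=0b +626.087ms=6/5b
2) 626.087ms=6/5b +313.043ms=3/5b
3) 939.13ms=9/5b +313.043ms=3/5b
4) 1252.174ms=12/5b +626.087ms=6/5b
5) 1878.261ms=18/5b +626.087ms=6/5b
6) 2504.348ms=24/5b +626.087ms=6/5b
7) 3130.435ms=6b +447.205ms=6/7b
8) 3577.64ms=48/7b +447.205ms=6/7b
9) 4024.845ms=54/7b +447.205ms=6/7b
10) 4472.05ms=60/7b +447.205ms=6/7b
11) 4919.255ms=66/7b +894.41ms=12/7b
12) 5813.665ms=78/7b +447.205ms=6/7b
13) 6260.87ms=12b +894.41ms=12/7b
14) 7155.28ms=96/7b +447.205ms=6/7b
15) 7602.484ms=102/7b +447.205ms=6/7b
16) 8049.689ms=108/7b +447.205ms=6/7b
17) 8496.894ms=114/7b +447.205ms=6/7b
18) 8944.099ms=120/7b +447.205ms=6/7b
Σ=18b of 18 (115bpm 6/8) — PASS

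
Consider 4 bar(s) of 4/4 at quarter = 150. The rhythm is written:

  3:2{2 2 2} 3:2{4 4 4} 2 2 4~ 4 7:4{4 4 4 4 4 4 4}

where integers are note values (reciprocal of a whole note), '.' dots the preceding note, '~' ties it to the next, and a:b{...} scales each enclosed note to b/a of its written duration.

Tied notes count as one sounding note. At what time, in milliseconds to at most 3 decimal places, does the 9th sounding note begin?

note 9 onset = 10b = 4000.0ms

1. 0.0ms @ 0 + 533.333ms (4/3)
2. 533.333ms @ 4/3 + 533.333ms (4/3)
3. 1066.667ms @ 8/3 + 533.333ms (4/3)
4. 1600.0ms @ 4 + 266.667ms (2/3)
5. 1866.667ms @ 14/3 + 266.667ms (2/3)
6. 2133.333ms @ 16/3 + 266.667ms (2/3)
7. 2400.0ms @ 6 + 800.0ms (2)
8. 3200.0ms @ 8 + 800.0ms (2)
9. 4000.0ms @ 10 + 800.0ms (2)
10. 4800.0ms @ 12 + 228.571ms (4/7)
11. 5028.571ms @ 88/7 + 228.571ms (4/7)
12. 5257.143ms @ 92/7 + 228.571ms (4/7)
13. 5485.714ms @ 96/7 + 228.571ms (4/7)
14. 5714.286ms @ 100/7 + 228.571ms (4/7)
15. 5942.857ms @ 104/7 + 228.571ms (4/7)
16. 6171.429ms @ 108/7 + 228.571ms (4/7)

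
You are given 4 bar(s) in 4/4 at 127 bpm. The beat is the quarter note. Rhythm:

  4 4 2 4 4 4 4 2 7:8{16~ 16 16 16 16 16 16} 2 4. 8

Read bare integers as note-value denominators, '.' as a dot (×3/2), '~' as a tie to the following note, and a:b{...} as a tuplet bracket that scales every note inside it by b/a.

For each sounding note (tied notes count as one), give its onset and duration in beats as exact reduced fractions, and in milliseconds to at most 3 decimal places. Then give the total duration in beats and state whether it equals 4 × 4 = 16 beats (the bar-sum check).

1) 0.0ms=0b +472.441ms=1b
2) 472.441ms=1b +472.441ms=1b
3) 944.882ms=2b +944.882ms=2b
4) 1889.764ms=4b +472.441ms=1b
5) 2362.205ms=5b +472.441ms=1b
6) 2834.646ms=6b +472.441ms=1b
7) 3307.087ms=7b +472.441ms=1b
8) 3779.528ms=8b +944.882ms=2b
9) 4724.409ms=10b +269.966ms=4/7b
10) 4994.376ms=74/7b +134.983ms=2/7b
11) 5129.359ms=76/7b +134.983ms=2/7b
12) 5264.342ms=78/7b +134.983ms=2/7b
13) 5399.325ms=80/7b +134.983ms=2/7b
14) 5534.308ms=82/7b +134.983ms=2/7b
15) 5669.291ms=12b +944.882ms=2b
16) 6614.173ms=14b +708.661ms=3/2b
17) 7322.835ms=31/2b +236.22ms=1/2b
Σ=16b of 16 (127bpm 4/4) — PASS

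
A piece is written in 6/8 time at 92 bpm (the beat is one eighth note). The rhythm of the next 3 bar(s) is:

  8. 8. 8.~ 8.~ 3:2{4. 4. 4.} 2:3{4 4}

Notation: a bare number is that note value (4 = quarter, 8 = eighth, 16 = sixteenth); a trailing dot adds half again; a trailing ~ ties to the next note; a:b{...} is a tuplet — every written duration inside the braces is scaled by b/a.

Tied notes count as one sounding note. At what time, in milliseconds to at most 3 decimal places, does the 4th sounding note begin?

note 4 onset = 8b = 5217.391ms

1. 0.0ms @ 0 + 978.261ms (3/2)
2. 978.261ms @ 3/2 + 978.261ms (3/2)
3. 1956.522ms @ 3 + 3260.87ms (5)
4. 5217.391ms @ 8 + 1304.348ms (2)
5. 6521.739ms @ 10 + 1304.348ms (2)
6. 7826.087ms @ 12 + 1956.522ms (3)
7. 9782.609ms @ 15 + 1956.522ms (3)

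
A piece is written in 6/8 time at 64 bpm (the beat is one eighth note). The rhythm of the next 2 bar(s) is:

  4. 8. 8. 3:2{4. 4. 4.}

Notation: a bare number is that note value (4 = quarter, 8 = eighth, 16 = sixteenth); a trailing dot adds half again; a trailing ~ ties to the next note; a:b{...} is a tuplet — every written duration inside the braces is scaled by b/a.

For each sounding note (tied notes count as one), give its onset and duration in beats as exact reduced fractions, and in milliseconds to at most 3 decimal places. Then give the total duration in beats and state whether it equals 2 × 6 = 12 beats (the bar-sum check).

1) 0.0ms=0b +2812.5ms=3b
2) 2812.5ms=3b +1406.25ms=3/2b
3) 4218.75ms=9/2b +1406.25ms=3/2b
4) 5625.0ms=6b +1875.0ms=2b
5) 7500.0ms=8b +1875.0ms=2b
6) 9375.0ms=10b +1875.0ms=2b
Σ=12b of 12 (64bpm 6/8) — PASS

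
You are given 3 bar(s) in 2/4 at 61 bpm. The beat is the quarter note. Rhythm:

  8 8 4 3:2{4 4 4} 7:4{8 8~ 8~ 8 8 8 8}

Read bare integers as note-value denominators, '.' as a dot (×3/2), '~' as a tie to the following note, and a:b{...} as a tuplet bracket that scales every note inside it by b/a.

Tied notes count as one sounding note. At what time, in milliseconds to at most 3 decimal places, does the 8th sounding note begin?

1. 0.0ms @ 0 + 491.803ms (1/2)
2. 491.803ms @ 1/2 + 491.803ms (1/2)
3. 983.607ms @ 1 + 983.607ms (1)
4. 1967.213ms @ 2 + 655.738ms (2/3)
5. 2622.951ms @ 8/3 + 655.738ms (2/3)
6. 3278.689ms @ 10/3 + 655.738ms (2/3)
7. 3934.426ms @ 4 + 281.03ms (2/7)
8. 4215.457ms @ 30/7 + 843.091ms (6/7)
9. 5058.548ms @ 36/7 + 281.03ms (2/7)
10. 5339.578ms @ 38/7 + 281.03ms (2/7)
11. 5620.609ms @ 40/7 + 281.03ms (2/7)

note 8 onset = 30/7b = 4215.457ms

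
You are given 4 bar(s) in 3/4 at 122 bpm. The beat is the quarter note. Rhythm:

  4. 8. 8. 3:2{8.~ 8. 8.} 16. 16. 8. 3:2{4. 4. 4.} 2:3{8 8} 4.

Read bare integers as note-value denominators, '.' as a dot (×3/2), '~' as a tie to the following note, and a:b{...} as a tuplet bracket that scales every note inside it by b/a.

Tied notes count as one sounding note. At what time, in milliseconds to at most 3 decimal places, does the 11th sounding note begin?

1. 0.0ms @ 0 + 737.705ms (3/2)
2. 737.705ms @ 3/2 + 368.852ms (3/4)
3. 1106.557ms @ 9/4 + 368.852ms (3/4)
4. 1475.41ms @ 3 + 491.803ms (1)
5. 1967.213ms @ 4 + 245.902ms (1/2)
6. 2213.115ms @ 9/2 + 184.426ms (3/8)
7. 2397.541ms @ 39/8 + 184.426ms (3/8)
8. 2581.967ms @ 21/4 + 368.852ms (3/4)
9. 2950.82ms @ 6 + 491.803ms (1)
10. 3442.623ms @ 7 + 491.803ms (1)
11. 3934.426ms @ 8 + 491.803ms (1)
12. 4426.23ms @ 9 + 368.852ms (3/4)
13. 4795.082ms @ 39/4 + 368.852ms (3/4)
14. 5163.934ms @ 21/2 + 737.705ms (3/2)

note 11 onset = 8b = 3934.426ms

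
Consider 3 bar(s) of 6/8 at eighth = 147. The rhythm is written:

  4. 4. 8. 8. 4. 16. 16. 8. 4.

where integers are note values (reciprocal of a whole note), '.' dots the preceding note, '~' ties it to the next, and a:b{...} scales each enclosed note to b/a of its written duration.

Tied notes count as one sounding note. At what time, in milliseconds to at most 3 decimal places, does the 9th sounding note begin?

1. 0.0ms @ 0 + 1224.49ms (3)
2. 1224.49ms @ 3 + 1224.49ms (3)
3. 2448.98ms @ 6 + 612.245ms (3/2)
4. 3061.224ms @ 15/2 + 612.245ms (3/2)
5. 3673.469ms @ 9 + 1224.49ms (3)
6. 4897.959ms @ 12 + 306.122ms (3/4)
7. 5204.082ms @ 51/4 + 306.122ms (3/4)
8. 5510.204ms @ 27/2 + 612.245ms (3/2)
9. 6122.449ms @ 15 + 1224.49ms (3)

note 9 onset = 15b = 6122.449ms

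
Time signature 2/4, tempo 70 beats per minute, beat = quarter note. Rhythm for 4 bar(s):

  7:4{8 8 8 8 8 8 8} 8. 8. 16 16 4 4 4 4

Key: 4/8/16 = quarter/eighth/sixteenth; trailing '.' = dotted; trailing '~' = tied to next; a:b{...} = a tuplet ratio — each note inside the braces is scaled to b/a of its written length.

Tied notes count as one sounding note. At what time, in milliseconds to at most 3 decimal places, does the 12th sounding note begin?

1. 0.0ms @ 0 + 244.898ms (2/7)
2. 244.898ms @ 2/7 + 244.898ms (2/7)
3. 489.796ms @ 4/7 + 244.898ms (2/7)
4. 734.694ms @ 6/7 + 244.898ms (2/7)
5. 979.592ms @ 8/7 + 244.898ms (2/7)
6. 1224.49ms @ 10/7 + 244.898ms (2/7)
7. 1469.388ms @ 12/7 + 244.898ms (2/7)
8. 1714.286ms @ 2 + 642.857ms (3/4)
9. 2357.143ms @ 11/4 + 642.857ms (3/4)
10. 3000.0ms @ 7/2 + 214.286ms (1/4)
11. 3214.286ms @ 15/4 + 214.286ms (1/4)
12. 3428.571ms @ 4 + 857.143ms (1)
13. 4285.714ms @ 5 + 857.143ms (1)
14. 5142.857ms @ 6 + 857.143ms (1)
15. 6000.0ms @ 7 + 857.143ms (1)

note 12 onset = 4b = 3428.571ms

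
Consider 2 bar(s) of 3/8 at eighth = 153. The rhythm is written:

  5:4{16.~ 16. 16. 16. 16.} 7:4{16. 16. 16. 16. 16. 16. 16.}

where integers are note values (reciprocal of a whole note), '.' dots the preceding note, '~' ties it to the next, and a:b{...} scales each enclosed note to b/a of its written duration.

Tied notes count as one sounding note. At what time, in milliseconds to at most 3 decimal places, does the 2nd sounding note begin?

note 2 onset = 6/5b = 470.588ms

1. 0.0ms @ 0 + 470.588ms (6/5)
2. 470.588ms @ 6/5 + 235.294ms (3/5)
3. 705.882ms @ 9/5 + 235.294ms (3/5)
4. 941.176ms @ 12/5 + 235.294ms (3/5)
5. 1176.471ms @ 3 + 168.067ms (3/7)
6. 1344.538ms @ 24/7 + 168.067ms (3/7)
7. 1512.605ms @ 27/7 + 168.067ms (3/7)
8. 1680.672ms @ 30/7 + 168.067ms (3/7)
9. 1848.739ms @ 33/7 + 168.067ms (3/7)
10. 2016.807ms @ 36/7 + 168.067ms (3/7)
11. 2184.874ms @ 39/7 + 168.067ms (3/7)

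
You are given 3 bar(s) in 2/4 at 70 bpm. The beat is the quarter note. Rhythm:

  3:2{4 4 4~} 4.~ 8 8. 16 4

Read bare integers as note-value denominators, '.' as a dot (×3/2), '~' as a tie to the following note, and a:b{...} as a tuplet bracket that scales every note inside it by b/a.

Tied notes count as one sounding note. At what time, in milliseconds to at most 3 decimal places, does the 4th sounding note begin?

1. 0.0ms @ 0 + 571.429ms (2/3)
2. 571.429ms @ 2/3 + 571.429ms (2/3)
3. 1142.857ms @ 4/3 + 2285.714ms (8/3)
4. 3428.571ms @ 4 + 642.857ms (3/4)
5. 4071.429ms @ 19/4 + 214.286ms (1/4)
6. 4285.714ms @ 5 + 857.143ms (1)

note 4 onset = 4b = 3428.571ms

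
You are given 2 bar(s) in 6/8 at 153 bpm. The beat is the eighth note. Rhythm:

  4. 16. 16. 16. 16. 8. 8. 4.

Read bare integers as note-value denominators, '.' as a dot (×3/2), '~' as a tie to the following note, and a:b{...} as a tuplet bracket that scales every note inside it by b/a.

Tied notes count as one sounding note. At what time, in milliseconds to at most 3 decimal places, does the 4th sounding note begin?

note 4 onset = 9/2b = 1764.706ms

1. 0.0ms @ 0 + 1176.471ms (3)
2. 1176.471ms @ 3 + 294.118ms (3/4)
3. 1470.588ms @ 15/4 + 294.118ms (3/4)
4. 1764.706ms @ 9/2 + 294.118ms (3/4)
5. 2058.824ms @ 21/4 + 294.118ms (3/4)
6. 2352.941ms @ 6 + 588.235ms (3/2)
7. 2941.176ms @ 15/2 + 588.235ms (3/2)
8. 3529.412ms @ 9 + 1176.471ms (3)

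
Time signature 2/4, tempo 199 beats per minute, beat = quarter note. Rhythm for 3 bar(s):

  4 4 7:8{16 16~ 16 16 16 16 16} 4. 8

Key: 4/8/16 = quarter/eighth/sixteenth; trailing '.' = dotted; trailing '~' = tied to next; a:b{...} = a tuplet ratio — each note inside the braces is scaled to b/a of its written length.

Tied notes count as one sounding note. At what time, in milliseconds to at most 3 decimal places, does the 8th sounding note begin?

note 8 onset = 26/7b = 1119.885ms

1. 0.0ms @ 0 + 301.508ms (1)
2. 301.508ms @ 1 + 301.508ms (1)
3. 603.015ms @ 2 + 86.145ms (2/7)
4. 689.16ms @ 16/7 + 172.29ms (4/7)
5. 861.45ms @ 20/7 + 86.145ms (2/7)
6. 947.595ms @ 22/7 + 86.145ms (2/7)
7. 1033.74ms @ 24/7 + 86.145ms (2/7)
8. 1119.885ms @ 26/7 + 86.145ms (2/7)
9. 1206.03ms @ 4 + 452.261ms (3/2)
10. 1658.291ms @ 11/2 + 150.754ms (1/2)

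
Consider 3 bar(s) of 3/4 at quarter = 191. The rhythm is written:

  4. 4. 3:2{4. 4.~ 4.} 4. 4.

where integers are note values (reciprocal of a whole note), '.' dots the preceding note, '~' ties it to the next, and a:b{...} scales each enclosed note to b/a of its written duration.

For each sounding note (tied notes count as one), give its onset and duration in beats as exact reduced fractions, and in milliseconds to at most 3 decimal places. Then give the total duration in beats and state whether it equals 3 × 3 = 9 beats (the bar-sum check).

1) 0.0ms=0b +471.204ms=3/2b
2) 471.204ms=3/2b +471.204ms=3/2b
3) 942.408ms=3b +314.136ms=1b
4) 1256.545ms=4b +628.272ms=2b
5) 1884.817ms=6b +471.204ms=3/2b
6) 2356.021ms=15/2b +471.204ms=3/2b
Σ=9b of 9 (191bpm 3/4) — PASS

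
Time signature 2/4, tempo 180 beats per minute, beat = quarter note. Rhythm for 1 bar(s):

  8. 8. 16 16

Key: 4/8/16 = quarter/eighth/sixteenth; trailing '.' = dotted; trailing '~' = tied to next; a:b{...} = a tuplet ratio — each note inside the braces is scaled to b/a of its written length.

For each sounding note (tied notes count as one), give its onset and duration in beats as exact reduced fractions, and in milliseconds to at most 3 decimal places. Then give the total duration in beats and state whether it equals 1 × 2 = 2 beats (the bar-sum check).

1) 0.0ms=0b +250.0ms=3/4b
2) 250.0ms=3/4b +250.0ms=3/4b
3) 500.0ms=3/2b +83.333ms=1/4b
4) 583.333ms=7/4b +83.333ms=1/4b
Σ=2b of 2 (180bpm 2/4) — PASS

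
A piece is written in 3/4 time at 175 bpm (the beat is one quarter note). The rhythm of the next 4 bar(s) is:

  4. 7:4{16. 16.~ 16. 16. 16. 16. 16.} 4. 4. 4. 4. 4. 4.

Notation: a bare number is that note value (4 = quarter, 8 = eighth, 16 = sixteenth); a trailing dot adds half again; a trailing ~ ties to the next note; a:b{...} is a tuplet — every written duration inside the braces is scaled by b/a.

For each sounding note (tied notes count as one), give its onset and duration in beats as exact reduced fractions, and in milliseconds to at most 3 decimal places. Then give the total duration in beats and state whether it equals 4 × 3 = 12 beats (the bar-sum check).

1) 0.0ms=0b +514.286ms=3/2b
2) 514.286ms=3/2b +73.469ms=3/14b
3) 587.755ms=12/7b +146.939ms=3/7b
4) 734.694ms=15/7b +73.469ms=3/14b
5) 808.163ms=33/14b +73.469ms=3/14b
6) 881.633ms=18/7b +73.469ms=3/14b
7) 955.102ms=39/14b +73.469ms=3/14b
8) 1028.571ms=3b +514.286ms=3/2b
9) 1542.857ms=9/2b +514.286ms=3/2b
10) 2057.143ms=6b +514.286ms=3/2b
11) 2571.429ms=15/2b +514.286ms=3/2b
12) 3085.714ms=9b +514.286ms=3/2b
13) 3600.0ms=21/2b +514.286ms=3/2b
Σ=12b of 12 (175bpm 3/4) — PASS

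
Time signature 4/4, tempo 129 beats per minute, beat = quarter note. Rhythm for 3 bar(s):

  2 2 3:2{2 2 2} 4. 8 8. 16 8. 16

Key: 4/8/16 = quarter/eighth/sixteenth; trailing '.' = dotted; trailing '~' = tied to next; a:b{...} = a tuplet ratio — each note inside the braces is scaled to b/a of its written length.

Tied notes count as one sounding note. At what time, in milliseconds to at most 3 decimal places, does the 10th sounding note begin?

1. 0.0ms @ 0 + 930.233ms (2)
2. 930.233ms @ 2 + 930.233ms (2)
3. 1860.465ms @ 4 + 620.155ms (4/3)
4. 2480.62ms @ 16/3 + 620.155ms (4/3)
5. 3100.775ms @ 20/3 + 620.155ms (4/3)
6. 3720.93ms @ 8 + 697.674ms (3/2)
7. 4418.605ms @ 19/2 + 232.558ms (1/2)
8. 4651.163ms @ 10 + 348.837ms (3/4)
9. 5000.0ms @ 43/4 + 116.279ms (1/4)
10. 5116.279ms @ 11 + 348.837ms (3/4)
11. 5465.116ms @ 47/4 + 116.279ms (1/4)

note 10 onset = 11b = 5116.279ms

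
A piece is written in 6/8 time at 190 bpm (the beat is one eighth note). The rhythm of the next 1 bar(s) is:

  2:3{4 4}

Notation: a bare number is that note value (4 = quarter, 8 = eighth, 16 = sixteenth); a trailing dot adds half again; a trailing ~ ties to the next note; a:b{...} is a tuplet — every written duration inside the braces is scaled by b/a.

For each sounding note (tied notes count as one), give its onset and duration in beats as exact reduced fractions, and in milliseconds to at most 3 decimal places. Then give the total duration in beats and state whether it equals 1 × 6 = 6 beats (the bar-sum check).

1) 0.0ms=0b +947.368ms=3b
2) 947.368ms=3b +947.368ms=3b
Σ=6b of 6 (190bpm 6/8) — PASS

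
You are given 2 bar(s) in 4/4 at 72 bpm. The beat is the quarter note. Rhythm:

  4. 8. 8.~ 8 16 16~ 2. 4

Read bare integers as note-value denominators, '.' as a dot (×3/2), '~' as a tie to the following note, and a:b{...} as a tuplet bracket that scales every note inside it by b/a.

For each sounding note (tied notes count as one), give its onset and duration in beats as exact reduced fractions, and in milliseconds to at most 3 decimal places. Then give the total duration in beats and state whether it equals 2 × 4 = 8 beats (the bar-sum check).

1) 0.0ms=0b +1250.0ms=3/2b
2) 1250.0ms=3/2b +625.0ms=3/4b
3) 1875.0ms=9/4b +1041.667ms=5/4b
4) 2916.667ms=7/2b +208.333ms=1/4b
5) 3125.0ms=15/4b +2708.333ms=13/4b
6) 5833.333ms=7b +833.333ms=1b
Σ=8b of 8 (72bpm 4/4) — PASS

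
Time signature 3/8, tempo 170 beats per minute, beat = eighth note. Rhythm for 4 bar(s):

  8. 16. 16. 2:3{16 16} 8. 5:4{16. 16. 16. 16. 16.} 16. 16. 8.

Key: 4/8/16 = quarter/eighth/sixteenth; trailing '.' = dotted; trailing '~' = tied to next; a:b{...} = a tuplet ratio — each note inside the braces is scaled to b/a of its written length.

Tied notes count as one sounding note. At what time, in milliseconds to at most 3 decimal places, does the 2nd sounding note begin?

note 2 onset = 3/2b = 529.412ms

1. 0.0ms @ 0 + 529.412ms (3/2)
2. 529.412ms @ 3/2 + 264.706ms (3/4)
3. 794.118ms @ 9/4 + 264.706ms (3/4)
4. 1058.824ms @ 3 + 264.706ms (3/4)
5. 1323.529ms @ 15/4 + 264.706ms (3/4)
6. 1588.235ms @ 9/2 + 529.412ms (3/2)
7. 2117.647ms @ 6 + 211.765ms (3/5)
8. 2329.412ms @ 33/5 + 211.765ms (3/5)
9. 2541.176ms @ 36/5 + 211.765ms (3/5)
10. 2752.941ms @ 39/5 + 211.765ms (3/5)
11. 2964.706ms @ 42/5 + 211.765ms (3/5)
12. 3176.471ms @ 9 + 264.706ms (3/4)
13. 3441.176ms @ 39/4 + 264.706ms (3/4)
14. 3705.882ms @ 21/2 + 529.412ms (3/2)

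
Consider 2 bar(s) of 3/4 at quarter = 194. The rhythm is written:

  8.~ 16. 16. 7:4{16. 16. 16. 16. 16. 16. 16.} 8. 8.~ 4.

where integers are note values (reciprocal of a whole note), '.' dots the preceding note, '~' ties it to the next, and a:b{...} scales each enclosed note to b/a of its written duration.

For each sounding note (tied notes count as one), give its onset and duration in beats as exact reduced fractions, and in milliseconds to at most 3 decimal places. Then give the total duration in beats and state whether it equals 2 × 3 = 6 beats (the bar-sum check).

1) 0.0ms=0b +347.938ms=9/8b
2) 347.938ms=9/8b +115.979ms=3/8b
3) 463.918ms=3/2b +66.274ms=3/14b
4) 530.191ms=12/7b +66.274ms=3/14b
5) 596.465ms=27/14b +66.274ms=3/14b
6) 662.739ms=15/7b +66.274ms=3/14b
7) 729.013ms=33/14b +66.274ms=3/14b
8) 795.287ms=18/7b +66.274ms=3/14b
9) 861.561ms=39/14b +66.274ms=3/14b
10) 927.835ms=3b +231.959ms=3/4b
11) 1159.794ms=15/4b +695.876ms=9/4b
Σ=6b of 6 (194bpm 3/4) — PASS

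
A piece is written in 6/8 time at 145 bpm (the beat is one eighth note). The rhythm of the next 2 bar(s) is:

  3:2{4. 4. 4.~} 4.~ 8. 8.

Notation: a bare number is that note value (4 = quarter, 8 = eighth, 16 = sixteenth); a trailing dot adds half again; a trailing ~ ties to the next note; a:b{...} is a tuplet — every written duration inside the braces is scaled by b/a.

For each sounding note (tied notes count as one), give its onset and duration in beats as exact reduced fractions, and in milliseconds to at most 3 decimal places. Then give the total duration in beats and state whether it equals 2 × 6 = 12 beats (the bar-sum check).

1) 0.0ms=0b +827.586ms=2b
2) 827.586ms=2b +827.586ms=2b
3) 1655.172ms=4b +2689.655ms=13/2b
4) 4344.828ms=21/2b +620.69ms=3/2b
Σ=12b of 12 (145bpm 6/8) — PASS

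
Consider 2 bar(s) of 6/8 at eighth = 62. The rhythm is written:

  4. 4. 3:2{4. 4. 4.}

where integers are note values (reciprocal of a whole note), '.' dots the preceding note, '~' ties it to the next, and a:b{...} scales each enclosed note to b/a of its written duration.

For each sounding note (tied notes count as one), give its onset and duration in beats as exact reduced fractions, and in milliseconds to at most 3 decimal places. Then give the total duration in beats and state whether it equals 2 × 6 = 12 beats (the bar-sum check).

1) 0.0ms=0b +2903.226ms=3b
2) 2903.226ms=3b +2903.226ms=3b
3) 5806.452ms=6b +1935.484ms=2b
4) 7741.935ms=8b +1935.484ms=2b
5) 9677.419ms=10b +1935.484ms=2b
Σ=12b of 12 (62bpm 6/8) — PASS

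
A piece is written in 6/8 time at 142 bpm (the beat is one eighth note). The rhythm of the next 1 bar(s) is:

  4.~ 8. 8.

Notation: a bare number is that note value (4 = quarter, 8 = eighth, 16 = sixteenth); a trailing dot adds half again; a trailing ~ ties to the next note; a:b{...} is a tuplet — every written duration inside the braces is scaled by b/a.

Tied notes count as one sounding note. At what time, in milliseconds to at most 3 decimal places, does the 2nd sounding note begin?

1. 0.0ms @ 0 + 1901.408ms (9/2)
2. 1901.408ms @ 9/2 + 633.803ms (3/2)

note 2 onset = 9/2b = 1901.408ms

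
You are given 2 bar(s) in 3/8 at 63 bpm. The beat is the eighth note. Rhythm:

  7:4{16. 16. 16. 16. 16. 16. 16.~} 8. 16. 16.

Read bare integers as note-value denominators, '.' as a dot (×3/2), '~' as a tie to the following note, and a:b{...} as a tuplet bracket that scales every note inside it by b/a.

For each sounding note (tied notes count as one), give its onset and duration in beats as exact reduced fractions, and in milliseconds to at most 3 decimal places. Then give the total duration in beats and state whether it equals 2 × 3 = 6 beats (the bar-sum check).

1) 0.0ms=0b +408.163ms=3/7b
2) 408.163ms=3/7b +408.163ms=3/7b
3) 816.327ms=6/7b +408.163ms=3/7b
4) 1224.49ms=9/7b +408.163ms=3/7b
5) 1632.653ms=12/7b +408.163ms=3/7b
6) 2040.816ms=15/7b +408.163ms=3/7b
7) 2448.98ms=18/7b +1836.735ms=27/14b
8) 4285.714ms=9/2b +714.286ms=3/4b
9) 5000.0ms=21/4b +714.286ms=3/4b
Σ=6b of 6 (63bpm 3/8) — PASS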